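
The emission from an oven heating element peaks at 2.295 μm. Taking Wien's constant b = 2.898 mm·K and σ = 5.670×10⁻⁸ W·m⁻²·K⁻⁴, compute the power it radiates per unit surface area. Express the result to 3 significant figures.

I ≈ 1.44×10⁵ W/m²

Wien's law: T = b/λ_max = 2.898×10⁻³/2.295×10⁻⁶ = 1262.75 K.
Then I = σT⁴ = 5.670×10⁻⁸×(1262.75)⁴ = 1.44×10⁵ W/m².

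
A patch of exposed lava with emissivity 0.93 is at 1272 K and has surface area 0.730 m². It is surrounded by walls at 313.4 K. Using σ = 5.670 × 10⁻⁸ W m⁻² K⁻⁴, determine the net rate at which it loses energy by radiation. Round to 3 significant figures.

Area A = 0.730 m².
Net radiated power P_net = εσA(T⁴ − T₀⁴) = 0.93×5.670×10⁻⁸×0.730×(1272⁴ − 313.4⁴).
T⁴ − T₀⁴ = 2.61787×10¹² − 9.64708×10⁹ = 2.60822×10¹² K⁴, so P_net = 1.00×10⁵ W.

Net loss ≈ 1.00×10⁵ W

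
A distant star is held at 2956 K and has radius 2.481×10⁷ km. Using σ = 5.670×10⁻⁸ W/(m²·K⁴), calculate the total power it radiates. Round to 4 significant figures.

P ≈ 3.349×10²⁸ W

Surface area A = 4πR² = 4π(2.481×10¹⁰ m)² = 7.73505×10²¹ m².
P = σAT⁴ = 5.670×10⁻⁸ × 7.73505×10²¹ × (2956)⁴ = 3.349×10²⁸ W.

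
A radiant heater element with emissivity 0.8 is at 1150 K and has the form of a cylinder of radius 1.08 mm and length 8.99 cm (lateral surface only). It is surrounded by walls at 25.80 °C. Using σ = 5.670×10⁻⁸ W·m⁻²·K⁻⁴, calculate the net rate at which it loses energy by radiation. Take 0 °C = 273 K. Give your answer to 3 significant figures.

Surroundings: T = 25.80 °C + 273 = 298.80 K.
Lateral area A = 2πrL = 2π×1.08×10⁻³×0.0899 = 6.10047×10⁻⁴ m².
Net radiated power P_net = εσA(T⁴ − T₀⁴) = 0.8×5.670×10⁻⁸×6.10047×10⁻⁴×(1150⁴ − 298.80⁴).
T⁴ − T₀⁴ = 1.74901×10¹² − 7.97118×10⁹ = 1.74104×10¹² K⁴, so P_net = 48.2 W.

Net loss ≈ 48.2 W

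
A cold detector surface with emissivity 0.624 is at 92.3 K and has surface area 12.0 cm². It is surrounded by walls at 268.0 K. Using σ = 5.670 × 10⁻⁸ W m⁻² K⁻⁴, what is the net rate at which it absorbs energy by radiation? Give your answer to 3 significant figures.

Area A = 12.0 cm² = 1.20×10⁻³ m².
Net radiated power P_net = εσA(T⁴ − T₀⁴) = 0.624×5.670×10⁻⁸×1.20×10⁻³×(92.3⁴ − 268.0⁴).
T⁴ − T₀⁴ = 7.25783×10⁷ − 5.15869×10⁹ = -5.08611×10⁹ K⁴, so P_net = -0.216 W — negative, meaning a net gain of 0.216 W.

Net gain ≈ 0.216 W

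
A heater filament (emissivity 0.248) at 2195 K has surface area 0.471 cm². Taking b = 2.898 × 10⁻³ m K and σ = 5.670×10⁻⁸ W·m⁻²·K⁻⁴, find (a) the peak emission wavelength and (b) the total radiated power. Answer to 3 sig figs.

λ_max ≈ 1.32×10³ nm; P ≈ 15.4 W

(a) λ_max = b/T = 2.898×10⁻³/2195 = 1.320×10⁻⁶ m = 1.32×10³ nm.
Area A = 0.471 cm² = 4.71×10⁻⁵ m².
(b) P = εσAT⁴ = 0.248×5.670×10⁻⁸×4.71×10⁻⁵×(2195)⁴ = 15.4 W.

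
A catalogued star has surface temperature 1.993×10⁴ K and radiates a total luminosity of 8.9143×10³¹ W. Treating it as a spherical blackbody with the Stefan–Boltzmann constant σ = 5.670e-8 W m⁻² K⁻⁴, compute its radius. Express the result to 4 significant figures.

L = 4πR²σT⁴ ⇒ R = √(L/(4πσT⁴)).
σT⁴ = 8.94566×10⁹ W/m², so R = √(8.9143×10³¹/(4π×8.94566×10⁹)) = 2.816×10¹⁰ m.

R ≈ 2.816×10¹⁰ m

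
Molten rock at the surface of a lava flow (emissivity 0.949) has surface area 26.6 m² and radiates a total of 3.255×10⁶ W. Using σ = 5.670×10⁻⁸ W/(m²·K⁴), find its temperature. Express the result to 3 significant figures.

Area A = 26.6 m².
P = εσAT⁴ ⇒ T = (P/(εσA))^(1/4) = (3.255×10⁶/(0.949×5.670×10⁻⁸×26.6))^(1/4) = 1.23×10³ K.

T ≈ 1.23×10³ K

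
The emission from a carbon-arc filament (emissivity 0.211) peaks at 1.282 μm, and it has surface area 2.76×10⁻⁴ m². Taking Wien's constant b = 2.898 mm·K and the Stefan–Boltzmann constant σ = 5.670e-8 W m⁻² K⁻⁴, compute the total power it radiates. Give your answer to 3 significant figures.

P ≈ 86.2 W

Wien's law: T = b/λ_max = 2.898×10⁻³/1.282×10⁻⁶ = 2260.53 K.
Area A = 2.76×10⁻⁴ m².
Then P = εσAT⁴ = 0.211×5.670×10⁻⁸×2.76×10⁻⁴×(2260.53)⁴ = 86.2 W.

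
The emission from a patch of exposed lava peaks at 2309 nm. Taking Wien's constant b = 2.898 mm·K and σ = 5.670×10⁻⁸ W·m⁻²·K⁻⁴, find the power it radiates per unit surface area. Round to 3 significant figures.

Wien's law: T = b/λ_max = 2.898×10⁻³/2.309×10⁻⁶ = 1255.09 K.
Then I = σT⁴ = 5.670×10⁻⁸×(1255.09)⁴ = 1.41×10⁵ W/m².

I ≈ 1.41×10⁵ W/m²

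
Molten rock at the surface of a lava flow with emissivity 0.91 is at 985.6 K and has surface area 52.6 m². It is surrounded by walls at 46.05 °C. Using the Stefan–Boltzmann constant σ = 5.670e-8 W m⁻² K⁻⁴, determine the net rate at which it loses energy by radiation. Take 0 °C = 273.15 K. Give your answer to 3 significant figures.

Surroundings: T = 46.05 °C + 273.15 = 319.20 K.
Area A = 52.6 m².
Net radiated power P_net = εσA(T⁴ − T₀⁴) = 0.91×5.670×10⁻⁸×52.6×(985.6⁴ − 319.20⁴).
T⁴ − T₀⁴ = 9.43632×10¹¹ − 1.03813×10¹⁰ = 9.33251×10¹¹ K⁴, so P_net = 2.53×10⁶ W.

Net loss ≈ 2.53×10⁶ W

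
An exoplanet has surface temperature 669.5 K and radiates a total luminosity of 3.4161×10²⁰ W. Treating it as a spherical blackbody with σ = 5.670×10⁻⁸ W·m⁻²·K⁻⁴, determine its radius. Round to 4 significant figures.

R ≈ 4.885×10⁷ m

L = 4πR²σT⁴ ⇒ R = √(L/(4πσT⁴)).
σT⁴ = 11391.6 W/m², so R = √(3.4161×10²⁰/(4π×11391.6)) = 4.885×10⁷ m.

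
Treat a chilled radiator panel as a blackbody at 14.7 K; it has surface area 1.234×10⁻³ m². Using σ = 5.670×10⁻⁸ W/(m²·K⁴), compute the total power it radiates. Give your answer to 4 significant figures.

P ≈ 3.267×10⁻⁶ W

Area A = 1.234×10⁻³ m².
P = σAT⁴ = 5.670×10⁻⁸ × 1.234×10⁻³ × (14.7)⁴ = 3.267×10⁻⁶ W.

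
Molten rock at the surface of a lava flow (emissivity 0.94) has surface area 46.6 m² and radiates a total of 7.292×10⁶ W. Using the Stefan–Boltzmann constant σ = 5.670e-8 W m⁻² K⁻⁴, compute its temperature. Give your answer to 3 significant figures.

T ≈ 1.31×10³ K

Area A = 46.6 m².
P = εσAT⁴ ⇒ T = (P/(εσA))^(1/4) = (7.292×10⁶/(0.94×5.670×10⁻⁸×46.6))^(1/4) = 1.31×10³ K.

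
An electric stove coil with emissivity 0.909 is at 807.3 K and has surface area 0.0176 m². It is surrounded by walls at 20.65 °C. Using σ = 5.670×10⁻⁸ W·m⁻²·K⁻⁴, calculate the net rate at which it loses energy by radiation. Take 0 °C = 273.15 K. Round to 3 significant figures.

Net loss ≈ 379 W

Surroundings: T = 20.65 °C + 273.15 = 293.80 K.
Area A = 0.0176 m².
Net radiated power P_net = εσA(T⁴ − T₀⁴) = 0.909×5.670×10⁻⁸×0.0176×(807.3⁴ − 293.80⁴).
T⁴ − T₀⁴ = 4.24756×10¹¹ − 7.45087×10⁹ = 4.17305×10¹¹ K⁴, so P_net = 379 W.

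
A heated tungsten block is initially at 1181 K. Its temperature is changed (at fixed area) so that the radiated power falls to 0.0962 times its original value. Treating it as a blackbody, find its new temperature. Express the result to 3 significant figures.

T₂ ≈ 658 K

P ∝ T⁴, so T₂/T₁ = (P₂/P₁)^(1/4) = (0.0962)^(1/4) = 0.556921.
T₂ = 1181 × 0.556921 = 658 K.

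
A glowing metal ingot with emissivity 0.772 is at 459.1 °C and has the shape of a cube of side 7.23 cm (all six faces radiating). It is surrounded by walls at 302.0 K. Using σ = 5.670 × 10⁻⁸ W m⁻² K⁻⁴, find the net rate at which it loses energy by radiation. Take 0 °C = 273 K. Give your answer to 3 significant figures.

T = 459.1 °C + 273 = 732.1 K.
Area A = 6s² = 6×(0.0723 m)² = 0.0313637 m².
Net radiated power P_net = εσA(T⁴ − T₀⁴) = 0.772×5.670×10⁻⁸×0.0313637×(732.1⁴ − 302.0⁴).
T⁴ − T₀⁴ = 2.87264×10¹¹ − 8.31817×10⁹ = 2.78946×10¹¹ K⁴, so P_net = 383 W.

Net loss ≈ 383 W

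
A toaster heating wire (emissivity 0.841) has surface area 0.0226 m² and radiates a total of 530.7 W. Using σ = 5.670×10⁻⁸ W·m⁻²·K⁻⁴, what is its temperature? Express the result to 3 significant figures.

Area A = 0.0226 m².
P = εσAT⁴ ⇒ T = (P/(εσA))^(1/4) = (530.7/(0.841×5.670×10⁻⁸×0.0226))^(1/4) = 838 K.

T ≈ 838 K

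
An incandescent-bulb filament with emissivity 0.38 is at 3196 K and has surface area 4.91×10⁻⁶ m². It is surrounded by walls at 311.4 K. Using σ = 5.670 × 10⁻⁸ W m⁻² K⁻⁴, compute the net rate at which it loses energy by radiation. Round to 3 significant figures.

Net loss ≈ 11.0 W

Area A = 4.91×10⁻⁶ m².
Net radiated power P_net = εσA(T⁴ − T₀⁴) = 0.38×5.670×10⁻⁸×4.91×10⁻⁶×(3196⁴ − 311.4⁴).
T⁴ − T₀⁴ = 1.04334×10¹⁴ − 9.40317×10⁹ = 1.04325×10¹⁴ K⁴, so P_net = 11.0 W.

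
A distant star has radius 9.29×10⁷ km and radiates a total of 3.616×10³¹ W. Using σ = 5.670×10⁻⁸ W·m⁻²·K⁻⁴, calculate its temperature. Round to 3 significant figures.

T ≈ 8.76×10³ K

Surface area A = 4πR² = 4π(9.29×10¹⁰ m)² = 1.08453×10²³ m².
P = σAT⁴ ⇒ T = (P/(σA))^(1/4) = (3.616×10³¹/(5.670×10⁻⁸×1.08453×10²³))^(1/4) = 8.76×10³ K.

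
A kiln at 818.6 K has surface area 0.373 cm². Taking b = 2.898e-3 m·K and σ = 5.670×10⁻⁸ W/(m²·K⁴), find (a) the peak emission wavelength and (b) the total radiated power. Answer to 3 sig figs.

(a) λ_max = b/T = 2.898×10⁻³/818.6 = 3.540×10⁻⁶ m = 3.54 μm.
Area A = 0.373 cm² = 3.73×10⁻⁵ m².
(b) P = σAT⁴ = 5.670×10⁻⁸×3.73×10⁻⁵×(818.6)⁴ = 0.950 W.

λ_max ≈ 3.54 μm; P ≈ 0.950 W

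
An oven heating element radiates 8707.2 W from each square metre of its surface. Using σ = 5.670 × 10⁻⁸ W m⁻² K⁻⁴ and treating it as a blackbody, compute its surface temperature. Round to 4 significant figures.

T ≈ 626.0 K

I = σT⁴, so T = (I/σ)^(1/4) = (8707.2/(5.670×10⁻⁸))^(1/4) = 626.0 K.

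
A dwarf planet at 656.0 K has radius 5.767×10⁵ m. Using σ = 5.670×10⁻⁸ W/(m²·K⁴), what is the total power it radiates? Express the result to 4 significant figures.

P ≈ 4.388×10¹⁶ W

Surface area A = 4πR² = 4π(5.767×10⁵ m)² = 4.17936×10¹² m².
P = σAT⁴ = 5.670×10⁻⁸ × 4.17936×10¹² × (656.0)⁴ = 4.388×10¹⁶ W.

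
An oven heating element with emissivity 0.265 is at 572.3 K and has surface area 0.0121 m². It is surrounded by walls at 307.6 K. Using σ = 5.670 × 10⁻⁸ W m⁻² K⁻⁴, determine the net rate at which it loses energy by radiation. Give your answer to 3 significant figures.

Net loss ≈ 17.9 W

Area A = 0.0121 m².
Net radiated power P_net = εσA(T⁴ − T₀⁴) = 0.265×5.670×10⁻⁸×0.0121×(572.3⁴ − 307.6⁴).
T⁴ − T₀⁴ = 1.07274×10¹¹ − 8.95252×10⁹ = 9.83215×10¹⁰ K⁴, so P_net = 17.9 W.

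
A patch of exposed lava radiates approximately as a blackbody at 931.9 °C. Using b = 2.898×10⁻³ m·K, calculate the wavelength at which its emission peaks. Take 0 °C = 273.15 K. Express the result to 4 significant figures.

λ_max ≈ 2405 nm

T = 931.9 °C + 273.15 = 1205.05 K.
Wien's displacement law: λ_max = b/T = (2.898×10⁻³ m·K)/(1205.05 K) = 2.4049×10⁻⁶ m.
That is 2405 nm, in the infrared range.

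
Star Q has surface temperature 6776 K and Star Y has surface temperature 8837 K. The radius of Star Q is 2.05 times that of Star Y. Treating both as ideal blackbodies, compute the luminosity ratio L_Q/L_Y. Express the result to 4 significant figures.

L_Q/L_Y ≈ 1.453

L ∝ R²T⁴, so L_Q/L_Y = (R_Q/R_Y)²(T_Q/T_Y)⁴ = (2.05)² × (6776/8837)⁴ = 4.2025 × 0.345680 = 1.453.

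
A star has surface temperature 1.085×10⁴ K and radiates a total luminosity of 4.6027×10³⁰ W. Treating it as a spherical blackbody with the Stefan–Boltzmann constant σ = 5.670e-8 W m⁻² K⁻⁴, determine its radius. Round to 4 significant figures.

R ≈ 2.159×10¹⁰ m

L = 4πR²σT⁴ ⇒ R = √(L/(4πσT⁴)).
σT⁴ = 7.85782×10⁸ W/m², so R = √(4.6027×10³⁰/(4π×7.85782×10⁸)) = 2.159×10¹⁰ m.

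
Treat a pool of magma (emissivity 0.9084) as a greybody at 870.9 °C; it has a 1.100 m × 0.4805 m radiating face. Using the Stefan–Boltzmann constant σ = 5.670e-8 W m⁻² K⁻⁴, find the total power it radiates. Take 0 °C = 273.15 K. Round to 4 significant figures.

T = 870.9 °C + 273.15 = 1144.05 K.
Area A = 1.100 × 0.4805 = 0.52855 m².
P = εσAT⁴ = 0.9084 × 5.670×10⁻⁸ × 0.52855 × (1144.05)⁴ = 4.664×10⁴ W.

P ≈ 4.664×10⁴ W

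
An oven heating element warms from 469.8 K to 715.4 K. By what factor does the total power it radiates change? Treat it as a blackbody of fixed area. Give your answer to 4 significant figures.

P₂/P₁ ≈ 5.377

P ∝ T⁴, so P₂/P₁ = (T₂/T₁)⁴ = (715.4/469.8)⁴ = (1.52278)⁴ = 5.377.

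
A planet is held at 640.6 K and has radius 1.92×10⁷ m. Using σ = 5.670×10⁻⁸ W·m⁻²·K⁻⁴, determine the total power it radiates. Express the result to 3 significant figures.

P ≈ 4.42×10¹⁹ W

Surface area A = 4πR² = 4π(1.92×10⁷ m)² = 4.63247×10¹⁵ m².
P = σAT⁴ = 5.670×10⁻⁸ × 4.63247×10¹⁵ × (640.6)⁴ = 4.42×10¹⁹ W.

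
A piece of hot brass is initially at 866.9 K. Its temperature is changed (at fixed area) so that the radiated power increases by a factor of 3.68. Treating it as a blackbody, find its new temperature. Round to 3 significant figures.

P ∝ T⁴, so T₂/T₁ = (P₂/P₁)^(1/4) = (3.68)^(1/4) = 1.38504.
T₂ = 866.9 × 1.38504 = 1.20×10³ K.

T₂ ≈ 1.20×10³ K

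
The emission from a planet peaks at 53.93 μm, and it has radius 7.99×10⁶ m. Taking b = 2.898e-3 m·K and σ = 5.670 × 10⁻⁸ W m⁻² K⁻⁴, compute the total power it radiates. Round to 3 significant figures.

Wien's law: T = b/λ_max = 2.898×10⁻³/5.393×10⁻⁵ = 53.7363 K.
Surface area A = 4πR² = 4π(7.99×10⁶ m)² = 8.02238×10¹⁴ m².
Then P = σAT⁴ = 5.670×10⁻⁸×8.02238×10¹⁴×(53.7363)⁴ = 3.79×10¹⁴ W.

P ≈ 3.79×10¹⁴ W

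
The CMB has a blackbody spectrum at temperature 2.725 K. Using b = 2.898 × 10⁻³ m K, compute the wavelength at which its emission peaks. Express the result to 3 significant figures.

λ_max ≈ 1.06×10⁻³ m

Wien's displacement law: λ_max = b/T = (2.898×10⁻³ m·K)/(2.725 K) = 1.063×10⁻³ m.
That is 1.06×10⁻³ m, in the microwave range.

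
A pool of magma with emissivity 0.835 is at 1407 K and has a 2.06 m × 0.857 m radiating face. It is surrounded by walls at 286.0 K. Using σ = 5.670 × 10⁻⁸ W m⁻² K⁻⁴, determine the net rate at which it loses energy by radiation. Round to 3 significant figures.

Area A = 2.06 × 0.857 = 1.76542 m².
Net radiated power P_net = εσA(T⁴ − T₀⁴) = 0.835×5.670×10⁻⁸×1.76542×(1407⁴ − 286.0⁴).
T⁴ − T₀⁴ = 3.91901×10¹² − 6.69059×10⁹ = 3.91232×10¹² K⁴, so P_net = 3.27×10⁵ W.

Net loss ≈ 3.27×10⁵ W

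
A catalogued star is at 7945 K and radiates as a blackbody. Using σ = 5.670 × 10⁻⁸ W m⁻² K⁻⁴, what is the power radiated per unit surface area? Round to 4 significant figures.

Stefan–Boltzmann: I = σT⁴ = 5.670×10⁻⁸ × (7945)⁴ = 2.259×10⁸ W/m².

I ≈ 2.259×10⁸ W/m²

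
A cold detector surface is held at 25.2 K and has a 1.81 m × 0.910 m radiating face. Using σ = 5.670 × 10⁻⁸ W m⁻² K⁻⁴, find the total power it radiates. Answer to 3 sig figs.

Area A = 1.81 × 0.910 = 1.6471 m².
P = σAT⁴ = 5.670×10⁻⁸ × 1.6471 × (25.2)⁴ = 0.0377 W.

P ≈ 0.0377 W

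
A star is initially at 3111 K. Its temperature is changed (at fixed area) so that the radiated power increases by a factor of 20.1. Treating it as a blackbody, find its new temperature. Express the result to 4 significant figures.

T₂ ≈ 6587 K

P ∝ T⁴, so T₂/T₁ = (P₂/P₁)^(1/4) = (20.1)^(1/4) = 2.11738.
T₂ = 3111 × 2.11738 = 6587 K.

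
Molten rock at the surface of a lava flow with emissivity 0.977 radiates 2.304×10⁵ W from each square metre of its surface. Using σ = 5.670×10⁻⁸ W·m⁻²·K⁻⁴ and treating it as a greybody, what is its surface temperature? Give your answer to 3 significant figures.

I = εσT⁴, so T = (I/εσ)^(1/4) = (2.304×10⁵/(0.977×5.670×10⁻⁸))^(1/4) = 1.43×10³ K.

T ≈ 1.43×10³ K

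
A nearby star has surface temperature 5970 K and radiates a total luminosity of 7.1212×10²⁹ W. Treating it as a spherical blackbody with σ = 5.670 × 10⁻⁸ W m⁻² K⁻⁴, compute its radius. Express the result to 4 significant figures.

R ≈ 2.805×10¹⁰ m

L = 4πR²σT⁴ ⇒ R = √(L/(4πσT⁴)).
σT⁴ = 7.20245×10⁷ W/m², so R = √(7.1212×10²⁹/(4π×7.20245×10⁷)) = 2.805×10¹⁰ m.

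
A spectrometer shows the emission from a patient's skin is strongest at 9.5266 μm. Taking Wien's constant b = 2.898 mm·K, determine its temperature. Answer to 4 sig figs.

T ≈ 304.2 K

Wien's law gives T = b/λ_max = (2.898×10⁻³ m·K)/(9.5266×10⁻⁶ m) = 304.2 K.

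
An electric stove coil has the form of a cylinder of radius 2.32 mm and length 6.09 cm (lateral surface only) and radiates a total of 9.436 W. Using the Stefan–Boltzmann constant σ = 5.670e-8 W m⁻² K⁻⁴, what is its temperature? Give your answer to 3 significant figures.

Lateral area A = 2πrL = 2π×2.32×10⁻³×0.0609 = 8.87739×10⁻⁴ m².
P = σAT⁴ ⇒ T = (P/(σA))^(1/4) = (9.436/(5.670×10⁻⁸×8.87739×10⁻⁴))^(1/4) = 658 K.

T ≈ 658 K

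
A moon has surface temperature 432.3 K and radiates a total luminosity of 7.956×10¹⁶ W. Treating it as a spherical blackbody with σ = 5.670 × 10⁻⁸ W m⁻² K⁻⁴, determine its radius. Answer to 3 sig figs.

R ≈ 1.79×10⁶ m

L = 4πR²σT⁴ ⇒ R = √(L/(4πσT⁴)).
σT⁴ = 1980.27 W/m², so R = √(7.956×10¹⁶/(4π×1980.27)) = 1.79×10⁶ m.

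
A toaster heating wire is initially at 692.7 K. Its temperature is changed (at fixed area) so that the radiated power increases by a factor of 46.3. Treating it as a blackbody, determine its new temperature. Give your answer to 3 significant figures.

T₂ ≈ 1.81×10³ K

P ∝ T⁴, so T₂/T₁ = (P₂/P₁)^(1/4) = (46.3)^(1/4) = 2.60853.
T₂ = 692.7 × 2.60853 = 1.81×10³ K.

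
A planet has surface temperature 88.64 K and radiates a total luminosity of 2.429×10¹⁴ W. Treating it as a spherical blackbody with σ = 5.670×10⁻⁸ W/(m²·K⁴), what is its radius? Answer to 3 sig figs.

L = 4πR²σT⁴ ⇒ R = √(L/(4πσT⁴)).
σT⁴ = 3.50027 W/m², so R = √(2.429×10¹⁴/(4π×3.50027)) = 2.35×10⁶ m.

R ≈ 2.35×10⁶ m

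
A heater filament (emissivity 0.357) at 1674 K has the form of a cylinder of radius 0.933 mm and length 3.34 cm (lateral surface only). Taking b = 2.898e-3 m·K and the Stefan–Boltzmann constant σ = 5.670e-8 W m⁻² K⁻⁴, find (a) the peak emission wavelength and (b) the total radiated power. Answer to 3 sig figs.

(a) λ_max = b/T = 2.898×10⁻³/1674 = 1.731×10⁻⁶ m = 1.73×10³ nm.
Lateral area A = 2πrL = 2π×9.33×10⁻⁴×0.0334 = 1.95798×10⁻⁴ m².
(b) P = εσAT⁴ = 0.357×5.670×10⁻⁸×1.95798×10⁻⁴×(1674)⁴ = 31.1 W.

λ_max ≈ 1.73×10³ nm; P ≈ 31.1 W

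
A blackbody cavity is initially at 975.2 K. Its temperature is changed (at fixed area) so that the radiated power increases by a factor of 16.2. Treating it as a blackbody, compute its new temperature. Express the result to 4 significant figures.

T₂ ≈ 1956 K

P ∝ T⁴, so T₂/T₁ = (P₂/P₁)^(1/4) = (16.2)^(1/4) = 2.00622.
T₂ = 975.2 × 2.00622 = 1956 K.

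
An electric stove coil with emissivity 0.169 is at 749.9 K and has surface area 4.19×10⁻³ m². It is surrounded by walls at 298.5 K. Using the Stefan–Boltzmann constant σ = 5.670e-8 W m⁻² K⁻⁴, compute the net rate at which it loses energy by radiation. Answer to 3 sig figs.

Area A = 4.19×10⁻³ m².
Net radiated power P_net = εσA(T⁴ − T₀⁴) = 0.169×5.670×10⁻⁸×4.19×10⁻³×(749.9⁴ − 298.5⁴).
T⁴ − T₀⁴ = 3.16238×10¹¹ − 7.93921×10⁹ = 3.08299×10¹¹ K⁴, so P_net = 12.4 W.

Net loss ≈ 12.4 W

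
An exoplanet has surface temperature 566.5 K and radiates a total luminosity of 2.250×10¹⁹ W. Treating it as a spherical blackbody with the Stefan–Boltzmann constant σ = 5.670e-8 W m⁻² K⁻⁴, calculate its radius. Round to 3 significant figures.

R ≈ 1.75×10⁷ m

L = 4πR²σT⁴ ⇒ R = √(L/(4πσT⁴)).
σT⁴ = 5839.59 W/m², so R = √(2.250×10¹⁹/(4π×5839.59)) = 1.75×10⁷ m.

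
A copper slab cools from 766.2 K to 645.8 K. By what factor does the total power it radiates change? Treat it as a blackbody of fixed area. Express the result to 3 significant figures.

P₂/P₁ ≈ 0.505

P ∝ T⁴, so P₂/P₁ = (T₂/T₁)⁴ = (645.8/766.2)⁴ = (0.842861)⁴ = 0.505.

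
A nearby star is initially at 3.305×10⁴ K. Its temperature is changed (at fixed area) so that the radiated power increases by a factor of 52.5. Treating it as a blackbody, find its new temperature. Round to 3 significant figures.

T₂ ≈ 8.90×10⁴ K

P ∝ T⁴, so T₂/T₁ = (P₂/P₁)^(1/4) = (52.5)^(1/4) = 2.69178.
T₂ = 3.305×10⁴ × 2.69178 = 8.90×10⁴ K.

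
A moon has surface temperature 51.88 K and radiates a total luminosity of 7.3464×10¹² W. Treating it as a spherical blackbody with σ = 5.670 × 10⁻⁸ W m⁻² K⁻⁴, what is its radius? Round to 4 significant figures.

L = 4πR²σT⁴ ⇒ R = √(L/(4πσT⁴)).
σT⁴ = 0.410755 W/m², so R = √(7.3464×10¹²/(4π×0.410755)) = 1.193×10⁶ m.

R ≈ 1.193×10⁶ m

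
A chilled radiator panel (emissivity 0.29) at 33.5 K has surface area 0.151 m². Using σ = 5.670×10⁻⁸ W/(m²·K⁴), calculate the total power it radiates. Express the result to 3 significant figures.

P ≈ 3.13×10⁻³ W

Area A = 0.151 m².
P = εσAT⁴ = 0.29 × 5.670×10⁻⁸ × 0.151 × (33.5)⁴ = 3.13×10⁻³ W.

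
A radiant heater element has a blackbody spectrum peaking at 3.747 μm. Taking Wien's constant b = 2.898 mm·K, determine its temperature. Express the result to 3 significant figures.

Wien's law gives T = b/λ_max = (2.898×10⁻³ m·K)/(3.747×10⁻⁶ m) = 773 K.

T ≈ 773 K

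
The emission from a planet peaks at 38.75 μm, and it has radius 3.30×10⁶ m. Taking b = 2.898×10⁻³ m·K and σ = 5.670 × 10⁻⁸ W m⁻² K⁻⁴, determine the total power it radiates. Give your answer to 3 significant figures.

Wien's law: T = b/λ_max = 2.898×10⁻³/3.875×10⁻⁵ = 74.7871 K.
Surface area A = 4πR² = 4π(3.30×10⁶ m)² = 1.36848×10¹⁴ m².
Then P = σAT⁴ = 5.670×10⁻⁸×1.36848×10¹⁴×(74.7871)⁴ = 2.43×10¹⁴ W.

P ≈ 2.43×10¹⁴ W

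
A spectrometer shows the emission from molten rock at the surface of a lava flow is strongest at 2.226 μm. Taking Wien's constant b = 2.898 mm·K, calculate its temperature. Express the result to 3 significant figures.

T ≈ 1.30×10³ K

Wien's law gives T = b/λ_max = (2.898×10⁻³ m·K)/(2.226×10⁻⁶ m) = 1.30×10³ K.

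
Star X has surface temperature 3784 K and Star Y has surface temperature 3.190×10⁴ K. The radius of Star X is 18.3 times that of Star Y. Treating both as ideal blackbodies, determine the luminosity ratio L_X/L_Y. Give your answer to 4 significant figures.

L_X/L_Y ≈ 0.06630

L ∝ R²T⁴, so L_X/L_Y = (R_X/R_Y)²(T_X/T_Y)⁴ = (18.3)² × (3784/3.190×10⁴)⁴ = 334.89 × 1.97989×10⁻⁴ = 0.06630.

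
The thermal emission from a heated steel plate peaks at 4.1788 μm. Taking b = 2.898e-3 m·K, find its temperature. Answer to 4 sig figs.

Wien's law gives T = b/λ_max = (2.898×10⁻³ m·K)/(4.1788×10⁻⁶ m) = 693.5 K.

T ≈ 693.5 K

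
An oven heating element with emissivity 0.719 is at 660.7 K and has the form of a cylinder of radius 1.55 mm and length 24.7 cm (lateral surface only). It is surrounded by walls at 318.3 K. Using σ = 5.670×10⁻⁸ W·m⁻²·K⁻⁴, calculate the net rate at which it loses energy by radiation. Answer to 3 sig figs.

Net loss ≈ 17.7 W

Lateral area A = 2πrL = 2π×1.55×10⁻³×0.247 = 2.40552×10⁻³ m².
Net radiated power P_net = εσA(T⁴ − T₀⁴) = 0.719×5.670×10⁻⁸×2.40552×10⁻³×(660.7⁴ − 318.3⁴).
T⁴ − T₀⁴ = 1.90554×10¹¹ − 1.02647×10¹⁰ = 1.80289×10¹¹ K⁴, so P_net = 17.7 W.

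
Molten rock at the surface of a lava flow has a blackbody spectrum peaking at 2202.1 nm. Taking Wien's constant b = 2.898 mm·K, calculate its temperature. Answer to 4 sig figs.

T ≈ 1316 K

Wien's law gives T = b/λ_max = (2.898×10⁻³ m·K)/(2.2021×10⁻⁶ m) = 1316 K.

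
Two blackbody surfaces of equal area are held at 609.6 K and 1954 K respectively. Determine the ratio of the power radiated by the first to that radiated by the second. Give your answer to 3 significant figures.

With equal areas, P₁/P₂ = (T₁/T₂)⁴ = (609.6/1954)⁴ = 9.47×10⁻³.

P₁/P₂ ≈ 9.47×10⁻³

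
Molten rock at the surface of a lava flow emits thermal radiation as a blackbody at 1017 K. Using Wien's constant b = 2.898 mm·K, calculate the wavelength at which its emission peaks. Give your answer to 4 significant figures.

Wien's displacement law: λ_max = b/T = (2.898×10⁻³ m·K)/(1017 K) = 2.8496×10⁻⁶ m.
That is 2850 nm, in the infrared range.

λ_max ≈ 2850 nm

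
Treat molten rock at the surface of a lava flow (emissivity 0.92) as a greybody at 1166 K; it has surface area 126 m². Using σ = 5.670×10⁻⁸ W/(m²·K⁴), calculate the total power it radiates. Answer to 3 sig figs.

Area A = 126 m².
P = εσAT⁴ = 0.92 × 5.670×10⁻⁸ × 126 × (1166)⁴ = 1.21×10⁷ W.

P ≈ 1.21×10⁷ W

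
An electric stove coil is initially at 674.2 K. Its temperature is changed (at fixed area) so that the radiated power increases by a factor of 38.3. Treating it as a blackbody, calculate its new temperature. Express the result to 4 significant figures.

T₂ ≈ 1677 K

P ∝ T⁴, so T₂/T₁ = (P₂/P₁)^(1/4) = (38.3)^(1/4) = 2.48771.
T₂ = 674.2 × 2.48771 = 1677 K.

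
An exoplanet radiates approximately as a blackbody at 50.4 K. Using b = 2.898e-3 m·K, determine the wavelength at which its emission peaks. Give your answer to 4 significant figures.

λ_max ≈ 57.50 μm

Wien's displacement law: λ_max = b/T = (2.898×10⁻³ m·K)/(50.4 K) = 5.7500×10⁻⁵ m.
That is 57.50 μm, in the infrared range.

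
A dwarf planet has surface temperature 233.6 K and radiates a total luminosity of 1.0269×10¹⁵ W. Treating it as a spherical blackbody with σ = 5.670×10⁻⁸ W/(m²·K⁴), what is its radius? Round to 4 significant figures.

R ≈ 6.957×10⁵ m

L = 4πR²σT⁴ ⇒ R = √(L/(4πσT⁴)).
σT⁴ = 168.840 W/m², so R = √(1.0269×10¹⁵/(4π×168.840)) = 6.957×10⁵ m.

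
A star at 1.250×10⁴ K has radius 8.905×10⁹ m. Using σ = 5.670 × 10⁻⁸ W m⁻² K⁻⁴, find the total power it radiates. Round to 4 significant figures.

Surface area A = 4πR² = 4π(8.905×10⁹ m)² = 9.96501×10²⁰ m².
P = σAT⁴ = 5.670×10⁻⁸ × 9.96501×10²⁰ × (1.250×10⁴)⁴ = 1.379×10³⁰ W.

P ≈ 1.379×10³⁰ W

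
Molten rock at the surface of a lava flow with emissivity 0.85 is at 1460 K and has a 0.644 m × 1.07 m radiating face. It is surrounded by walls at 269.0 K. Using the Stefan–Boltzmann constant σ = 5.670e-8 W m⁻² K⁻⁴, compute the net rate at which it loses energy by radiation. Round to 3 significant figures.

Area A = 0.644 × 1.07 = 0.68908 m².
Net radiated power P_net = εσA(T⁴ − T₀⁴) = 0.85×5.670×10⁻⁸×0.68908×(1460⁴ − 269.0⁴).
T⁴ − T₀⁴ = 4.54372×10¹² − 5.23611×10⁹ = 4.53848×10¹² K⁴, so P_net = 1.51×10⁵ W.

Net loss ≈ 1.51×10⁵ W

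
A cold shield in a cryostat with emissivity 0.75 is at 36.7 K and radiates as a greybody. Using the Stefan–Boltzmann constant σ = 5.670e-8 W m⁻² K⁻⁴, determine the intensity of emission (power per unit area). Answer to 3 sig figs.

I ≈ 0.0771 W/m²

Stefan–Boltzmann: I = εσT⁴ = 0.75 × 5.670×10⁻⁸ × (36.7)⁴ = 0.0771 W/m².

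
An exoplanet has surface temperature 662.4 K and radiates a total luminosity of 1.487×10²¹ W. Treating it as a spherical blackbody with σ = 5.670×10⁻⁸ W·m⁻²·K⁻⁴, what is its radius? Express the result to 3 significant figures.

R ≈ 1.04×10⁸ m

L = 4πR²σT⁴ ⇒ R = √(L/(4πσT⁴)).
σT⁴ = 10916.0 W/m², so R = √(1.487×10²¹/(4π×10916.0)) = 1.04×10⁸ m.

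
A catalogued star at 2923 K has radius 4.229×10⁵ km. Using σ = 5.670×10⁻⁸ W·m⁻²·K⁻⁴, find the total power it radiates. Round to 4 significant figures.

P ≈ 9.302×10²⁴ W

Surface area A = 4πR² = 4π(4.229×10⁸ m)² = 2.24743×10¹⁸ m².
P = σAT⁴ = 5.670×10⁻⁸ × 2.24743×10¹⁸ × (2923)⁴ = 9.302×10²⁴ W.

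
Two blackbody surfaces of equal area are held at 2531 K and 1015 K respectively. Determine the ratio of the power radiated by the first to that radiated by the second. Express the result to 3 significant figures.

P₁/P₂ ≈ 38.7

With equal areas, P₁/P₂ = (T₁/T₂)⁴ = (2531/1015)⁴ = 38.7.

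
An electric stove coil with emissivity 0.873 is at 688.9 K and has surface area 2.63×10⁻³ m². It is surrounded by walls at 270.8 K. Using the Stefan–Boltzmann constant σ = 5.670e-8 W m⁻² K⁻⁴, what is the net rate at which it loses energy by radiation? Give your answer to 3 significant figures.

Net loss ≈ 28.6 W

Area A = 2.63×10⁻³ m².
Net radiated power P_net = εσA(T⁴ − T₀⁴) = 0.873×5.670×10⁻⁸×2.63×10⁻³×(688.9⁴ − 270.8⁴).
T⁴ − T₀⁴ = 2.25229×10¹¹ − 5.37768×10⁹ = 2.19851×10¹¹ K⁴, so P_net = 28.6 W.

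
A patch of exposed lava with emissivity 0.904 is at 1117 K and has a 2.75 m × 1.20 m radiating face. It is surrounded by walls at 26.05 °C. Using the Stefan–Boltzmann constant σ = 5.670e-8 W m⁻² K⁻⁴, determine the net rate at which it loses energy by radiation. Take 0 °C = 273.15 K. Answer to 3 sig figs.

Net loss ≈ 2.62×10⁵ W

Surroundings: T = 26.05 °C + 273.15 = 299.20 K.
Area A = 2.75 × 1.20 = 3.3 m².
Net radiated power P_net = εσA(T⁴ − T₀⁴) = 0.904×5.670×10⁻⁸×3.3×(1117⁴ − 299.20⁴).
T⁴ − T₀⁴ = 1.55673×10¹² − 8.01394×10⁹ = 1.54872×10¹² K⁴, so P_net = 2.62×10⁵ W.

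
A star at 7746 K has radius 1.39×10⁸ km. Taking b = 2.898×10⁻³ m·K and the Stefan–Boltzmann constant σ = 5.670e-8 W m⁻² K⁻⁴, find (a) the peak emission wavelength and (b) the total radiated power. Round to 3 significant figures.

λ_max ≈ 374 nm; P ≈ 4.96×10³¹ W

(a) λ_max = b/T = 2.898×10⁻³/7746 = 3.741×10⁻⁷ m = 374 nm.
Surface area A = 4πR² = 4π(1.39×10¹¹ m)² = 2.42795×10²³ m².
(b) P = σAT⁴ = 5.670×10⁻⁸×2.42795×10²³×(7746)⁴ = 4.96×10³¹ W.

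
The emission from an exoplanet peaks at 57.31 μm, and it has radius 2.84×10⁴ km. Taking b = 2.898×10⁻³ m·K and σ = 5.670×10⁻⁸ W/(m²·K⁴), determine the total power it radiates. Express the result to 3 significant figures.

P ≈ 3.76×10¹⁵ W

Wien's law: T = b/λ_max = 2.898×10⁻³/5.731×10⁻⁵ = 50.5671 K.
Surface area A = 4πR² = 4π(2.84×10⁷ m)² = 1.01355×10¹⁶ m².
Then P = σAT⁴ = 5.670×10⁻⁸×1.01355×10¹⁶×(50.5671)⁴ = 3.76×10¹⁵ W.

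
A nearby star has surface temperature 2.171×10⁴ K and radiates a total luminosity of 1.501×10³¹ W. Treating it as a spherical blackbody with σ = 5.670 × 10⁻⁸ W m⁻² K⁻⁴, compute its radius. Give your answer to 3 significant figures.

R ≈ 9.74×10⁹ m

L = 4πR²σT⁴ ⇒ R = √(L/(4πσT⁴)).
σT⁴ = 1.25957×10¹⁰ W/m², so R = √(1.501×10³¹/(4π×1.25957×10¹⁰)) = 9.74×10⁹ m.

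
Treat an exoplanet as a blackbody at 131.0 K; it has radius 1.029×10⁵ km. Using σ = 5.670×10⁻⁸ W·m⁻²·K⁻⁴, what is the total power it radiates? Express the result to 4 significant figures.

P ≈ 2.222×10¹⁸ W

Surface area A = 4πR² = 4π(1.029×10⁸ m)² = 1.33058×10¹⁷ m².
P = σAT⁴ = 5.670×10⁻⁸ × 1.33058×10¹⁷ × (131.0)⁴ = 2.222×10¹⁸ W.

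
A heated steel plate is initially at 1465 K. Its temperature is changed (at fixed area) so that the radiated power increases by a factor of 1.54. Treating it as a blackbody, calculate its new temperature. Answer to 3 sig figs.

T₂ ≈ 1.63×10³ K

P ∝ T⁴, so T₂/T₁ = (P₂/P₁)^(1/4) = (1.54)^(1/4) = 1.11399.
T₂ = 1465 × 1.11399 = 1.63×10³ K.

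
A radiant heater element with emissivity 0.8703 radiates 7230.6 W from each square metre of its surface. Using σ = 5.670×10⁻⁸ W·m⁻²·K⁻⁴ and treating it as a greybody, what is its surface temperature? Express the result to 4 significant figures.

T ≈ 618.7 K

I = εσT⁴, so T = (I/εσ)^(1/4) = (7230.6/(0.8703×5.670×10⁻⁸))^(1/4) = 618.7 K.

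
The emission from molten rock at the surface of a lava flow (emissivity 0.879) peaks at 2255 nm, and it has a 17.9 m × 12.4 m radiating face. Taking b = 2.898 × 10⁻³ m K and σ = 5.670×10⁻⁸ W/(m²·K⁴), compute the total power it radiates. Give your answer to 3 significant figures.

Wien's law: T = b/λ_max = 2.898×10⁻³/2.255×10⁻⁶ = 1285.14 K.
Area A = 17.9 × 12.4 = 221.96 m².
Then P = εσAT⁴ = 0.879×5.670×10⁻⁸×221.96×(1285.14)⁴ = 3.02×10⁷ W.

P ≈ 3.02×10⁷ W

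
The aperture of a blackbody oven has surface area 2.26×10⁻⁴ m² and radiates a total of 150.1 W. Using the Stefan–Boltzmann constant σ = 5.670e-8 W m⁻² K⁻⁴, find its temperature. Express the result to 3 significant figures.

Area A = 2.26×10⁻⁴ m².
P = σAT⁴ ⇒ T = (P/(σA))^(1/4) = (150.1/(5.670×10⁻⁸×2.26×10⁻⁴))^(1/4) = 1.85×10³ K.

T ≈ 1.85×10³ K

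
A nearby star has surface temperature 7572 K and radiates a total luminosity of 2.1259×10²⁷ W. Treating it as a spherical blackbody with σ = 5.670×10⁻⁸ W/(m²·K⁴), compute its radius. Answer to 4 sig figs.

R ≈ 9.527×10⁸ m

L = 4πR²σT⁴ ⇒ R = √(L/(4πσT⁴)).
σT⁴ = 1.86391×10⁸ W/m², so R = √(2.1259×10²⁷/(4π×1.86391×10⁸)) = 9.527×10⁸ m.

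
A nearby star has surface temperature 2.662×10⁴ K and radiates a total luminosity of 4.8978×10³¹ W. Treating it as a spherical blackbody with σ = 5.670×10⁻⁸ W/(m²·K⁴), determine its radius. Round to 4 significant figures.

R ≈ 1.170×10¹⁰ m

L = 4πR²σT⁴ ⇒ R = √(L/(4πσT⁴)).
σT⁴ = 2.84718×10¹⁰ W/m², so R = √(4.8978×10³¹/(4π×2.84718×10¹⁰)) = 1.170×10¹⁰ m.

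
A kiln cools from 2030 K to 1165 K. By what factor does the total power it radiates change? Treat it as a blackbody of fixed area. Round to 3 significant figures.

P₂/P₁ ≈ 0.108

P ∝ T⁴, so P₂/P₁ = (T₂/T₁)⁴ = (1165/2030)⁴ = (0.573892)⁴ = 0.108.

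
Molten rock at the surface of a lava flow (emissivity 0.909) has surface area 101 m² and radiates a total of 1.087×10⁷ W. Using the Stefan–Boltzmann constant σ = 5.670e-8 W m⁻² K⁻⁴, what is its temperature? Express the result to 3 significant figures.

Area A = 101 m².
P = εσAT⁴ ⇒ T = (P/(εσA))^(1/4) = (1.087×10⁷/(0.909×5.670×10⁻⁸×101))^(1/4) = 1.20×10³ K.

T ≈ 1.20×10³ K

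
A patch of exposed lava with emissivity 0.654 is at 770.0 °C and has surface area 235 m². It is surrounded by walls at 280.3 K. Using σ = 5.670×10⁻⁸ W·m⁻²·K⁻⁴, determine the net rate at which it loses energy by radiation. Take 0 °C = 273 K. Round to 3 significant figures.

Net loss ≈ 1.03×10⁷ W

T = 770.0 °C + 273 = 1043.0 K.
Area A = 235 m².
Net radiated power P_net = εσA(T⁴ − T₀⁴) = 0.654×5.670×10⁻⁸×235×(1043.0⁴ − 280.3⁴).
T⁴ − T₀⁴ = 1.18342×10¹² − 6.17294×10⁹ = 1.17725×10¹² K⁴, so P_net = 1.03×10⁷ W.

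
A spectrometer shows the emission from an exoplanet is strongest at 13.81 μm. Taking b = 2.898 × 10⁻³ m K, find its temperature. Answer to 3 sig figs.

Wien's law gives T = b/λ_max = (2.898×10⁻³ m·K)/(1.381×10⁻⁵ m) = 210 K.

T ≈ 210 K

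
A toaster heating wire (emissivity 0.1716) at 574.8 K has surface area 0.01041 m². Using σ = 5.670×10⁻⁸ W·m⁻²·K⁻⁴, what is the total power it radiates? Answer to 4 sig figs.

P ≈ 11.06 W

Area A = 0.01041 m².
P = εσAT⁴ = 0.1716 × 5.670×10⁻⁸ × 0.01041 × (574.8)⁴ = 11.06 W.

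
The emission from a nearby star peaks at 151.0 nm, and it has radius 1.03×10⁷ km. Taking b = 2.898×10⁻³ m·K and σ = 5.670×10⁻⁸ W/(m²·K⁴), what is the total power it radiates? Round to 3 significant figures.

Wien's law: T = b/λ_max = 2.898×10⁻³/1.510×10⁻⁷ = 19192.1 K.
Surface area A = 4πR² = 4π(1.03×10¹⁰ m)² = 1.33317×10²¹ m².
Then P = σAT⁴ = 5.670×10⁻⁸×1.33317×10²¹×(19192.1)⁴ = 1.03×10³¹ W.

P ≈ 1.03×10³¹ W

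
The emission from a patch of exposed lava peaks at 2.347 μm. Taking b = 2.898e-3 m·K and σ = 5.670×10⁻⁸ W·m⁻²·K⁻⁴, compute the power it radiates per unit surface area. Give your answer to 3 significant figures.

Wien's law: T = b/λ_max = 2.898×10⁻³/2.347×10⁻⁶ = 1234.77 K.
Then I = σT⁴ = 5.670×10⁻⁸×(1234.77)⁴ = 1.32×10⁵ W/m².

I ≈ 1.32×10⁵ W/m²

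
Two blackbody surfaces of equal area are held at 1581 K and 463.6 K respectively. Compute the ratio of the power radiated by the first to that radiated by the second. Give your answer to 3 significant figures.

With equal areas, P₁/P₂ = (T₁/T₂)⁴ = (1581/463.6)⁴ = 135.

P₁/P₂ ≈ 135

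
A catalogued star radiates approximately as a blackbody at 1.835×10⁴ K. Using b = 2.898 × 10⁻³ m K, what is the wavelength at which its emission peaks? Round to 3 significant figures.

Wien's displacement law: λ_max = b/T = (2.898×10⁻³ m·K)/(1.835×10⁴ K) = 1.579×10⁻⁷ m.
That is 158 nm, in the ultraviolet range.

λ_max ≈ 158 nm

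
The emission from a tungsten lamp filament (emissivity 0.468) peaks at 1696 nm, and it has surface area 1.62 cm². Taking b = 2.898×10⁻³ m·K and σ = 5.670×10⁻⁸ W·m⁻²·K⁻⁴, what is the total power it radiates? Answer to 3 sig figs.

Wien's law: T = b/λ_max = 2.898×10⁻³/1.696×10⁻⁶ = 1708.73 K.
Area A = 1.62 cm² = 1.62×10⁻⁴ m².
Then P = εσAT⁴ = 0.468×5.670×10⁻⁸×1.62×10⁻⁴×(1708.73)⁴ = 36.6 W.

P ≈ 36.6 W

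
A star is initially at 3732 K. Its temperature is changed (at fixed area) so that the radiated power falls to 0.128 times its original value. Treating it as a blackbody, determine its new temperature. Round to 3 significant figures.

P ∝ T⁴, so T₂/T₁ = (P₂/P₁)^(1/4) = (0.128)^(1/4) = 0.598140.
T₂ = 3732 × 0.598140 = 2.23×10³ K.

T₂ ≈ 2.23×10³ K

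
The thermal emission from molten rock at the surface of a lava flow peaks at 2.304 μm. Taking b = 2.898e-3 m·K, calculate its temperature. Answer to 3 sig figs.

T ≈ 1.26×10³ K

Wien's law gives T = b/λ_max = (2.898×10⁻³ m·K)/(2.304×10⁻⁶ m) = 1.26×10³ K.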